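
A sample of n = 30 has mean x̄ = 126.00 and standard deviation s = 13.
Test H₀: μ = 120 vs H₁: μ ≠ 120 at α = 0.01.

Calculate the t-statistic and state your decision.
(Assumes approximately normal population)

Answer: t = 2.5279, fail to reject H₀

Derivation:
df = n - 1 = 29
SE = s/√n = 13/√30 = 2.3735
t = (x̄ - μ₀)/SE = (126.00 - 120)/2.3735 = 2.5279
Critical value: t_{0.005,29} = ±2.756
p-value ≈ 0.0172
Decision: fail to reject H₀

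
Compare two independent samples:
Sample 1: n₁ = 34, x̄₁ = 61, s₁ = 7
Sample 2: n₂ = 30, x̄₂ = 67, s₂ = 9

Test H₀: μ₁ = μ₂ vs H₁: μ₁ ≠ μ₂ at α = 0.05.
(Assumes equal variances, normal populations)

Pooled variance: s²_p = [33×7² + 29×9²]/(62) = 63.9677
s_p = 7.9980
SE = s_p×√(1/n₁ + 1/n₂) = 7.9980×√(1/34 + 1/30) = 2.0034
t = (x̄₁ - x̄₂)/SE = (61 - 67)/2.0034 = -2.9949
df = 62, t-critical = ±1.999
Decision: reject H₀

Answer: t = -2.9949, reject H₀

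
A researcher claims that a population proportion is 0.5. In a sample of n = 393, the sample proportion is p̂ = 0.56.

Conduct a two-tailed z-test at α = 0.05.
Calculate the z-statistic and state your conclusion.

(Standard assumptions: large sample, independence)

Answer: z = 2.3789, reject H₀

Derivation:
H₀: p = 0.5, H₁: p ≠ 0.5
Standard error: SE = √(p₀(1-p₀)/n) = √(0.5×0.5/393) = 0.025222
z-statistic: z = (p̂ - p₀)/SE = (0.56 - 0.5)/0.025222 = 2.3789
Critical value: z_0.025 = ±1.960
p-value = 0.0174
Decision: reject H₀ at α = 0.05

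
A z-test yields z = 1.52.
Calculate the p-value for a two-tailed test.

For z = 1.52:
p = 2×P(Z > |1.52|) = 2×(1 - Φ(1.52)) = 0.1285

Answer: p-value ≈ 0.1285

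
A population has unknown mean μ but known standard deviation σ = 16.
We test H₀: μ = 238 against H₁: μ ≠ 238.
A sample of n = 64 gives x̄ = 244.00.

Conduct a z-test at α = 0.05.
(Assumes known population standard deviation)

Standard error: SE = σ/√n = 16/√64 = 2.0000
z-statistic: z = (x̄ - μ₀)/SE = (244.00 - 238)/2.0000 = 3.0000
Critical value: ±1.960
p-value = 0.0027
Decision: reject H₀

Answer: z = 3.0000, reject H₀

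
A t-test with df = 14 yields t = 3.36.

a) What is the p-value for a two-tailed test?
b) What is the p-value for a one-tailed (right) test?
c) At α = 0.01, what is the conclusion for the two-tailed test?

Answer: a) 0.0047, b) 0.0023, c) reject H₀

Derivation:
Using t-distribution with df = 14:
a) Two-tailed: p = 2×P(T > 3.36) = 0.0047
b) One-tailed: p = P(T > 3.36) = 0.0023
c) 0.0047 < 0.01, reject H₀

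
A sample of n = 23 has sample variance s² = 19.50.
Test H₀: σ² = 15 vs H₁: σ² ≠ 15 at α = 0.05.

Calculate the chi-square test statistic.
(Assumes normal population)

df = n - 1 = 22
χ² = (n-1)s²/σ₀² = 22×19.50/15 = 28.6000
Critical values: χ²_{0.975,22} = 10.982, χ²_{0.025,22} = 36.781
Rejection region: χ² < 10.982 or χ² > 36.781
Decision: fail to reject H₀

Answer: χ² = 28.6000, fail to reject H₀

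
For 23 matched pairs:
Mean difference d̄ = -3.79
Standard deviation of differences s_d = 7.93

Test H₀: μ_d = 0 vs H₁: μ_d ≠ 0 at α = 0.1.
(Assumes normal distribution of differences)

df = n - 1 = 22
SE = s_d/√n = 7.93/√23 = 1.6535
t = d̄/SE = -3.79/1.6535 = -2.2921
Critical value: t_{0.05,22} = ±1.717
p-value ≈ 0.0318
Decision: reject H₀

Answer: t = -2.2921, reject H₀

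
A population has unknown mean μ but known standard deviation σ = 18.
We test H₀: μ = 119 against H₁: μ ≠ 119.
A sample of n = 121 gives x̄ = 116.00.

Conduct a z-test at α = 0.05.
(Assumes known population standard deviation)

Answer: z = -1.8333, fail to reject H₀

Derivation:
Standard error: SE = σ/√n = 18/√121 = 1.6364
z-statistic: z = (x̄ - μ₀)/SE = (116.00 - 119)/1.6364 = -1.8333
Critical value: ±1.960
p-value = 0.0668
Decision: fail to reject H₀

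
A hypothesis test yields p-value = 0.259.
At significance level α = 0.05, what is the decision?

Compare p-value to α:
0.259 ≥ 0.05
Decision: fail to reject H₀

Answer: fail to reject H₀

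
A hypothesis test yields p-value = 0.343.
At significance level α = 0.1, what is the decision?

Answer: fail to reject H₀

Derivation:
Compare p-value to α:
0.343 ≥ 0.1
Decision: fail to reject H₀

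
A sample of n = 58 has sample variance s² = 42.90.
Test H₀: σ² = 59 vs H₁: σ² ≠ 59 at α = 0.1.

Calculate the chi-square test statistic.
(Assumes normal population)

Answer: χ² = 41.4458, fail to reject H₀

Derivation:
df = n - 1 = 57
χ² = (n-1)s²/σ₀² = 57×42.90/59 = 41.4458
Critical values: χ²_{0.95,57} = 40.646, χ²_{0.05,57} = 75.624
Rejection region: χ² < 40.646 or χ² > 75.624
Decision: fail to reject H₀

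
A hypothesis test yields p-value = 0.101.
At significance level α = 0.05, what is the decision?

Answer: fail to reject H₀

Derivation:
Compare p-value to α:
0.101 ≥ 0.05
Decision: fail to reject H₀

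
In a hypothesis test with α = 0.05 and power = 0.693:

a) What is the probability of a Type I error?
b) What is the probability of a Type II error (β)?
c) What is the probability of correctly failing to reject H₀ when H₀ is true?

a) Type I error probability = α = 0.05
b) Power = P(reject H₀ | H₁ true) = 1 - β = 0.693, so Type II error probability = β = 1 - Power = 0.307
c) P(fail to reject H₀ | H₀ true) = 1 - α = 0.95

Answer: a) 0.05, b) 0.307, c) 0.95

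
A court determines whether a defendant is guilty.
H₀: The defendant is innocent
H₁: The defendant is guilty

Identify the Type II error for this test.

A Type I error (probability α) occurs when we reject a true H₀.
A Type II error (probability β) occurs when we fail to reject a false H₀.

Answer: Acquitting a guilty person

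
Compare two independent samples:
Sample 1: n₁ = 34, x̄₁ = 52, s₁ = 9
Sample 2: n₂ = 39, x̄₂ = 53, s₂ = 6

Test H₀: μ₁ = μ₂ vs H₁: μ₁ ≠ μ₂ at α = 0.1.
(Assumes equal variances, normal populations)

Pooled variance: s²_p = [33×9² + 38×6²]/(71) = 56.9155
s_p = 7.5442
SE = s_p×√(1/n₁ + 1/n₂) = 7.5442×√(1/34 + 1/39) = 1.7701
t = (x̄₁ - x̄₂)/SE = (52 - 53)/1.7701 = -0.5649
df = 71, t-critical = ±1.667
Decision: fail to reject H₀

Answer: t = -0.5649, fail to reject H₀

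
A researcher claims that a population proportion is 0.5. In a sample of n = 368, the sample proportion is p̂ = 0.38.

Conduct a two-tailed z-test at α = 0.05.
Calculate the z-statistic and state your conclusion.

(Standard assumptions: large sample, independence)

H₀: p = 0.5, H₁: p ≠ 0.5
Standard error: SE = √(p₀(1-p₀)/n) = √(0.5×0.5/368) = 0.026064
z-statistic: z = (p̂ - p₀)/SE = (0.38 - 0.5)/0.026064 = -4.6041
Critical value: z_0.025 = ±1.960
p-value < 0.0001
Decision: reject H₀ at α = 0.05

Answer: z = -4.6041, reject H₀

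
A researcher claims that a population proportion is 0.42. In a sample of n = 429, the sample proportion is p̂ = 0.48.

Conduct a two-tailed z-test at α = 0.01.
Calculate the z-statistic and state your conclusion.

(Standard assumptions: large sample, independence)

Answer: z = 2.5179, fail to reject H₀

Derivation:
H₀: p = 0.42, H₁: p ≠ 0.42
Standard error: SE = √(p₀(1-p₀)/n) = √(0.42×0.58/429) = 0.023829
z-statistic: z = (p̂ - p₀)/SE = (0.48 - 0.42)/0.023829 = 2.5179
Critical value: z_0.005 = ±2.576
p-value = 0.0118
Decision: fail to reject H₀ at α = 0.01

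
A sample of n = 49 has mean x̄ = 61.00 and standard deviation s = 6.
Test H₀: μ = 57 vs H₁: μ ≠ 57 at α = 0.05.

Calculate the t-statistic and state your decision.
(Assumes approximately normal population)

Answer: t = 4.6669, reject H₀

Derivation:
df = n - 1 = 48
SE = s/√n = 6/√49 = 0.8571
t = (x̄ - μ₀)/SE = (61.00 - 57)/0.8571 = 4.6669
Critical value: t_{0.025,48} = ±2.011
p-value < 0.0001
Decision: reject H₀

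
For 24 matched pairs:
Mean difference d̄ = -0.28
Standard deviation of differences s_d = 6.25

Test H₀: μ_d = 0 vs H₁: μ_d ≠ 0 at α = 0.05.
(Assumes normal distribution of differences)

Answer: t = -0.2195, fail to reject H₀

Derivation:
df = n - 1 = 23
SE = s_d/√n = 6.25/√24 = 1.2758
t = d̄/SE = -0.28/1.2758 = -0.2195
Critical value: t_{0.025,23} = ±2.069
p-value ≈ 0.8282
Decision: fail to reject H₀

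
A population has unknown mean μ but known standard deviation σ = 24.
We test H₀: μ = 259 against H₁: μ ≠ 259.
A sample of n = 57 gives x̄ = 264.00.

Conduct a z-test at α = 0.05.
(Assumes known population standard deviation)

Standard error: SE = σ/√n = 24/√57 = 3.1789
z-statistic: z = (x̄ - μ₀)/SE = (264.00 - 259)/3.1789 = 1.5729
Critical value: ±1.960
p-value = 0.1157
Decision: fail to reject H₀

Answer: z = 1.5729, fail to reject H₀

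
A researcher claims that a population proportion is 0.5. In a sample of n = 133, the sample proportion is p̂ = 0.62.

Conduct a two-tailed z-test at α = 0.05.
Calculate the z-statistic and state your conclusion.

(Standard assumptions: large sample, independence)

H₀: p = 0.5, H₁: p ≠ 0.5
Standard error: SE = √(p₀(1-p₀)/n) = √(0.5×0.5/133) = 0.043355
z-statistic: z = (p̂ - p₀)/SE = (0.62 - 0.5)/0.043355 = 2.7678
Critical value: z_0.025 = ±1.960
p-value = 0.0056
Decision: reject H₀ at α = 0.05

Answer: z = 2.7678, reject H₀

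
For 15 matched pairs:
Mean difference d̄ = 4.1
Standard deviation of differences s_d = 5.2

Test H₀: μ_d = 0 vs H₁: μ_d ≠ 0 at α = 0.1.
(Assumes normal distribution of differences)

df = n - 1 = 14
SE = s_d/√n = 5.2/√15 = 1.3426
t = d̄/SE = 4.1/1.3426 = 3.0538
Critical value: t_{0.05,14} = ±1.761
p-value ≈ 0.0086
Decision: reject H₀

Answer: t = 3.0538, reject H₀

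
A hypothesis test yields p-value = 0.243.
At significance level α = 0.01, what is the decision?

Answer: fail to reject H₀

Derivation:
Compare p-value to α:
0.243 ≥ 0.01
Decision: fail to reject H₀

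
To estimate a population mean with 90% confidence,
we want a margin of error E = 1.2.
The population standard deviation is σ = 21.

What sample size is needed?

Answer: n = 829

Derivation:
z_0.05 = 1.645
n = (z×σ/E)² = (1.645×21/1.2)²
n = 828.7202
Round up: n = 829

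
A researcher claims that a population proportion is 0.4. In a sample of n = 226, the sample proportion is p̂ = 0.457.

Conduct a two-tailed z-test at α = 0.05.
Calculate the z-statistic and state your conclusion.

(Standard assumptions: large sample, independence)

H₀: p = 0.4, H₁: p ≠ 0.4
Standard error: SE = √(p₀(1-p₀)/n) = √(0.4×0.6/226) = 0.032588
z-statistic: z = (p̂ - p₀)/SE = (0.457 - 0.4)/0.032588 = 1.7491
Critical value: z_0.025 = ±1.960
p-value = 0.0803
Decision: fail to reject H₀ at α = 0.05

Answer: z = 1.7491, fail to reject H₀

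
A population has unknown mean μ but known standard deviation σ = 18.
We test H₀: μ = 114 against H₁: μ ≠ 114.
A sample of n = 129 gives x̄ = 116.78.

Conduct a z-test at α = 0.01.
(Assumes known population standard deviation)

Standard error: SE = σ/√n = 18/√129 = 1.5848
z-statistic: z = (x̄ - μ₀)/SE = (116.78 - 114)/1.5848 = 1.7542
Critical value: ±2.576
p-value = 0.0794
Decision: fail to reject H₀

Answer: z = 1.7542, fail to reject H₀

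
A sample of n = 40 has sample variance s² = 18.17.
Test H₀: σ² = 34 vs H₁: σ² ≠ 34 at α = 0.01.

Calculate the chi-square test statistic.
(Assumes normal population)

Answer: χ² = 20.8421, fail to reject H₀

Derivation:
df = n - 1 = 39
χ² = (n-1)s²/σ₀² = 39×18.17/34 = 20.8421
Critical values: χ²_{0.995,39} = 19.996, χ²_{0.005,39} = 65.476
Rejection region: χ² < 19.996 or χ² > 65.476
Decision: fail to reject H₀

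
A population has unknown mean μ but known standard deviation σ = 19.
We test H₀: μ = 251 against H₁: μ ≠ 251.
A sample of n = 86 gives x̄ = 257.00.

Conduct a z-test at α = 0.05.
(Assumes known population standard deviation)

Answer: z = 2.9285, reject H₀

Derivation:
Standard error: SE = σ/√n = 19/√86 = 2.0488
z-statistic: z = (x̄ - μ₀)/SE = (257.00 - 251)/2.0488 = 2.9285
Critical value: ±1.960
p-value = 0.0034
Decision: reject H₀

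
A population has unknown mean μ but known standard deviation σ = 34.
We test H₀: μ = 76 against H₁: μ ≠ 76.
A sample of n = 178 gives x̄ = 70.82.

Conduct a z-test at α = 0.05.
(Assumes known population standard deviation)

Answer: z = -2.0326, reject H₀

Derivation:
Standard error: SE = σ/√n = 34/√178 = 2.5484
z-statistic: z = (x̄ - μ₀)/SE = (70.82 - 76)/2.5484 = -2.0326
Critical value: ±1.960
p-value = 0.0421
Decision: reject H₀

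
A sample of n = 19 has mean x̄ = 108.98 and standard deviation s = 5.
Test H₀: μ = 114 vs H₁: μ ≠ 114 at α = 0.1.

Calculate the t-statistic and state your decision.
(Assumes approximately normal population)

df = n - 1 = 18
SE = s/√n = 5/√19 = 1.1471
t = (x̄ - μ₀)/SE = (108.98 - 114)/1.1471 = -4.3763
Critical value: t_{0.05,18} = ±1.734
p-value ≈ 0.0004
Decision: reject H₀

Answer: t = -4.3763, reject H₀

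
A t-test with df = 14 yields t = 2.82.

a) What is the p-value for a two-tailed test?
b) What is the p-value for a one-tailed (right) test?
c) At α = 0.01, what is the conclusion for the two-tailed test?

Answer: a) 0.0136, b) 0.0068, c) fail to reject H₀

Derivation:
Using t-distribution with df = 14:
a) Two-tailed: p = 2×P(T > 2.82) = 0.0136
b) One-tailed: p = P(T > 2.82) = 0.0068
c) 0.0136 ≥ 0.01, fail to reject H₀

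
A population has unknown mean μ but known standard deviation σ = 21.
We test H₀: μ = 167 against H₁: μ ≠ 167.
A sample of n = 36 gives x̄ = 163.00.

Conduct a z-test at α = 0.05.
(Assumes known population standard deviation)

Answer: z = -1.1429, fail to reject H₀

Derivation:
Standard error: SE = σ/√n = 21/√36 = 3.5000
z-statistic: z = (x̄ - μ₀)/SE = (163.00 - 167)/3.5000 = -1.1429
Critical value: ±1.960
p-value = 0.2531
Decision: fail to reject H₀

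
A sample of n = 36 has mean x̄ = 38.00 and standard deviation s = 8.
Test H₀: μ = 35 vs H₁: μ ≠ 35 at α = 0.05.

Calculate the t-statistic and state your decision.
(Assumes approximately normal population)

df = n - 1 = 35
SE = s/√n = 8/√36 = 1.3333
t = (x̄ - μ₀)/SE = (38.00 - 35)/1.3333 = 2.2501
Critical value: t_{0.025,35} = ±2.030
p-value ≈ 0.0308
Decision: reject H₀

Answer: t = 2.2501, reject H₀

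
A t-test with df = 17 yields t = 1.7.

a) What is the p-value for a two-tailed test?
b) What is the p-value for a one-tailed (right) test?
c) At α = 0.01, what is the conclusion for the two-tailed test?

Using t-distribution with df = 17:
a) Two-tailed: p = 2×P(T > 1.7) = 0.1074
b) One-tailed: p = P(T > 1.7) = 0.0537
c) 0.1074 ≥ 0.01, fail to reject H₀

Answer: a) 0.1074, b) 0.0537, c) fail to reject H₀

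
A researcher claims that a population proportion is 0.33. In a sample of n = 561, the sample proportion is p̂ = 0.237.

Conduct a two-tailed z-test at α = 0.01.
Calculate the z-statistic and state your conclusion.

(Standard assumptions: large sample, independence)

Answer: z = -4.6847, reject H₀

Derivation:
H₀: p = 0.33, H₁: p ≠ 0.33
Standard error: SE = √(p₀(1-p₀)/n) = √(0.33×0.67/561) = 0.019852
z-statistic: z = (p̂ - p₀)/SE = (0.237 - 0.33)/0.019852 = -4.6847
Critical value: z_0.005 = ±2.576
p-value < 0.0001
Decision: reject H₀ at α = 0.01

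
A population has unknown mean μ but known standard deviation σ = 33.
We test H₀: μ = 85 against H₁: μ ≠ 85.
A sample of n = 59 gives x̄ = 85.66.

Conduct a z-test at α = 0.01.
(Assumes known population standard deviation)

Standard error: SE = σ/√n = 33/√59 = 4.2962
z-statistic: z = (x̄ - μ₀)/SE = (85.66 - 85)/4.2962 = 0.1536
Critical value: ±2.576
p-value = 0.8779
Decision: fail to reject H₀

Answer: z = 0.1536, fail to reject H₀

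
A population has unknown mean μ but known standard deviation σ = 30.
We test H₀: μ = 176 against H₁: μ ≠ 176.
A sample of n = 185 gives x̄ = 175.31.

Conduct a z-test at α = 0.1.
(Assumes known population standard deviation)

Answer: z = -0.3128, fail to reject H₀

Derivation:
Standard error: SE = σ/√n = 30/√185 = 2.2056
z-statistic: z = (x̄ - μ₀)/SE = (175.31 - 176)/2.2056 = -0.3128
Critical value: ±1.645
p-value = 0.7544
Decision: fail to reject H₀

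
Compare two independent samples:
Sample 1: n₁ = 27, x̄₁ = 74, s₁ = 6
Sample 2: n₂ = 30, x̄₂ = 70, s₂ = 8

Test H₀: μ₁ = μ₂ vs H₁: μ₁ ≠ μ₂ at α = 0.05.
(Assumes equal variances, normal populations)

Answer: t = 2.1163, reject H₀

Derivation:
Pooled variance: s²_p = [26×6² + 29×8²]/(55) = 50.7636
s_p = 7.1249
SE = s_p×√(1/n₁ + 1/n₂) = 7.1249×√(1/27 + 1/30) = 1.8901
t = (x̄₁ - x̄₂)/SE = (74 - 70)/1.8901 = 2.1163
df = 55, t-critical = ±2.004
Decision: reject H₀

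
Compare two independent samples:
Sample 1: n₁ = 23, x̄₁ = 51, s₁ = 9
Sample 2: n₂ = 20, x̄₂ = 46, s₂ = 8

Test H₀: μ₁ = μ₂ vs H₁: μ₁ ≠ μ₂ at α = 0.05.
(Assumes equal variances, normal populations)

Answer: t = 1.9125, fail to reject H₀

Derivation:
Pooled variance: s²_p = [22×9² + 19×8²]/(41) = 73.1220
s_p = 8.5511
SE = s_p×√(1/n₁ + 1/n₂) = 8.5511×√(1/23 + 1/20) = 2.6144
t = (x̄₁ - x̄₂)/SE = (51 - 46)/2.6144 = 1.9125
df = 41, t-critical = ±2.020
Decision: fail to reject H₀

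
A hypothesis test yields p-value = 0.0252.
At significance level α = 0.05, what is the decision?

Compare p-value to α:
0.0252 < 0.05
Decision: reject H₀

Answer: reject H₀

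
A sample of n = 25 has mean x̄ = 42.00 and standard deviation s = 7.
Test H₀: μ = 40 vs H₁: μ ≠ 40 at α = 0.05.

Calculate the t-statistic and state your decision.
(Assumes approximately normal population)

Answer: t = 1.4286, fail to reject H₀

Derivation:
df = n - 1 = 24
SE = s/√n = 7/√25 = 1.4000
t = (x̄ - μ₀)/SE = (42.00 - 40)/1.4000 = 1.4286
Critical value: t_{0.025,24} = ±2.064
p-value ≈ 0.1660
Decision: fail to reject H₀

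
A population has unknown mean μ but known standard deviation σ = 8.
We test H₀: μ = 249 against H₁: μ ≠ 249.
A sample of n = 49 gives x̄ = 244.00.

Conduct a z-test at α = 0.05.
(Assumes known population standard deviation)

Answer: z = -4.3748, reject H₀

Derivation:
Standard error: SE = σ/√n = 8/√49 = 1.1429
z-statistic: z = (x̄ - μ₀)/SE = (244.00 - 249)/1.1429 = -4.3748
Critical value: ±1.960
p-value < 0.0001
Decision: reject H₀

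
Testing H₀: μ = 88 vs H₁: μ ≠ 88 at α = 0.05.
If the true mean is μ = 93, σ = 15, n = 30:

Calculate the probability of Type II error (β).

SE = σ/√n = 15/√30 = 2.7386
Critical values: μ₀ ± z_0.025×SE = 88 ± 1.960×2.7386
Acceptance region: (82.6323, 93.3677)
Under H₁ (μ = 93): z_high = (93.3677 - 93)/2.7386 = 0.1343, z_low = (82.6323 - 93)/2.7386 = -3.7858
β = P(not reject | H₁) = Φ(0.1343) - Φ(-3.7858) ≈ 0.5533

Answer: β ≈ 0.5533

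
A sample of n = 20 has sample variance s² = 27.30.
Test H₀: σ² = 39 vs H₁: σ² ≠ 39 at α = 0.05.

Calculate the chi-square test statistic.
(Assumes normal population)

Answer: χ² = 13.3000, fail to reject H₀

Derivation:
df = n - 1 = 19
χ² = (n-1)s²/σ₀² = 19×27.30/39 = 13.3000
Critical values: χ²_{0.975,19} = 8.907, χ²_{0.025,19} = 32.852
Rejection region: χ² < 8.907 or χ² > 32.852
Decision: fail to reject H₀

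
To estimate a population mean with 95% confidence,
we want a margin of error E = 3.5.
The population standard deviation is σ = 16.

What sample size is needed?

z_0.025 = 1.960
n = (z×σ/E)² = (1.960×16/3.5)²
n = 80.2816
Round up: n = 81

Answer: n = 81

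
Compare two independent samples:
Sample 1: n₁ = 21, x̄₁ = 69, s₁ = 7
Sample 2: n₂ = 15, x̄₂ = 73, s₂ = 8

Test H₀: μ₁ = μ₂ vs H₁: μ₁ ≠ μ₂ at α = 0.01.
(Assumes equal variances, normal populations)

Answer: t = -1.5929, fail to reject H₀

Derivation:
Pooled variance: s²_p = [20×7² + 14×8²]/(34) = 55.1765
s_p = 7.4281
SE = s_p×√(1/n₁ + 1/n₂) = 7.4281×√(1/21 + 1/15) = 2.5112
t = (x̄₁ - x̄₂)/SE = (69 - 73)/2.5112 = -1.5929
df = 34, t-critical = ±2.728
Decision: fail to reject H₀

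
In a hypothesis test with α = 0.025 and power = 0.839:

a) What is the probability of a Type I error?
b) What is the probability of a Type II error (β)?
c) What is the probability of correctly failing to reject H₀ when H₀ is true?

Answer: a) 0.025, b) 0.161, c) 0.975

Derivation:
a) Type I error probability = α = 0.025
b) Power = P(reject H₀ | H₁ true) = 1 - β = 0.839, so Type II error probability = β = 1 - Power = 0.161
c) P(fail to reject H₀ | H₀ true) = 1 - α = 0.975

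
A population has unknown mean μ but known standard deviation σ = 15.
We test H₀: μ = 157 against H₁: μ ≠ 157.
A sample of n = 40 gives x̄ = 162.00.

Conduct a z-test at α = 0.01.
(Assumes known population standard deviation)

Answer: z = 2.1082, fail to reject H₀

Derivation:
Standard error: SE = σ/√n = 15/√40 = 2.3717
z-statistic: z = (x̄ - μ₀)/SE = (162.00 - 157)/2.3717 = 2.1082
Critical value: ±2.576
p-value = 0.0350
Decision: fail to reject H₀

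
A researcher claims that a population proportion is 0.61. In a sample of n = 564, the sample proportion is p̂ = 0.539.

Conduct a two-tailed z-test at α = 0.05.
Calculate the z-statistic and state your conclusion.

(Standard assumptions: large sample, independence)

H₀: p = 0.61, H₁: p ≠ 0.61
Standard error: SE = √(p₀(1-p₀)/n) = √(0.61×0.39/564) = 0.020538
z-statistic: z = (p̂ - p₀)/SE = (0.539 - 0.61)/0.020538 = -3.4570
Critical value: z_0.025 = ±1.960
p-value = 0.0005
Decision: reject H₀ at α = 0.05

Answer: z = -3.4570, reject H₀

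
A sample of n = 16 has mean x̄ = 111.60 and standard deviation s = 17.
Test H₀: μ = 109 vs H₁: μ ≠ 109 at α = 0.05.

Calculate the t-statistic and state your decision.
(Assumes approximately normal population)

df = n - 1 = 15
SE = s/√n = 17/√16 = 4.2500
t = (x̄ - μ₀)/SE = (111.60 - 109)/4.2500 = 0.6118
Critical value: t_{0.025,15} = ±2.131
p-value ≈ 0.5498
Decision: fail to reject H₀

Answer: t = 0.6118, fail to reject H₀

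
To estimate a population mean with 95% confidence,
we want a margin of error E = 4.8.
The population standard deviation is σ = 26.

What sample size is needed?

z_0.025 = 1.960
n = (z×σ/E)² = (1.960×26/4.8)²
n = 112.7136
Round up: n = 113

Answer: n = 113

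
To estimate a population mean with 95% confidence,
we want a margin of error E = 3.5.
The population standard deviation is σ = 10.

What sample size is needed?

z_0.025 = 1.960
n = (z×σ/E)² = (1.960×10/3.5)²
n = 31.3600
Round up: n = 32

Answer: n = 32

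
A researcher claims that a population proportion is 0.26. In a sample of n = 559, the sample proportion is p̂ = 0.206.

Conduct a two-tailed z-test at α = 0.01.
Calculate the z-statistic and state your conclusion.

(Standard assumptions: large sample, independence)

Answer: z = -2.9107, reject H₀

Derivation:
H₀: p = 0.26, H₁: p ≠ 0.26
Standard error: SE = √(p₀(1-p₀)/n) = √(0.26×0.74/559) = 0.018552
z-statistic: z = (p̂ - p₀)/SE = (0.206 - 0.26)/0.018552 = -2.9107
Critical value: z_0.005 = ±2.576
p-value = 0.0036
Decision: reject H₀ at α = 0.01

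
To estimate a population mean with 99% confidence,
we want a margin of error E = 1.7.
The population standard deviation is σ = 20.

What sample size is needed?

Answer: n = 919

Derivation:
z_0.005 = 2.576
n = (z×σ/E)² = (2.576×20/1.7)²
n = 918.4465
Round up: n = 919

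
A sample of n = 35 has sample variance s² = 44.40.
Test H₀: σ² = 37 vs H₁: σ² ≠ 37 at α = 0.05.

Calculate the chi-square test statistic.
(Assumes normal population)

Answer: χ² = 40.8000, fail to reject H₀

Derivation:
df = n - 1 = 34
χ² = (n-1)s²/σ₀² = 34×44.40/37 = 40.8000
Critical values: χ²_{0.975,34} = 19.806, χ²_{0.025,34} = 51.966
Rejection region: χ² < 19.806 or χ² > 51.966
Decision: fail to reject H₀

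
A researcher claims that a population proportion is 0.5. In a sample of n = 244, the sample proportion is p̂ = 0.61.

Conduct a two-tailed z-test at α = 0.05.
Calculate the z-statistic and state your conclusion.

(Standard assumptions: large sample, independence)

Answer: z = 3.4365, reject H₀

Derivation:
H₀: p = 0.5, H₁: p ≠ 0.5
Standard error: SE = √(p₀(1-p₀)/n) = √(0.5×0.5/244) = 0.032009
z-statistic: z = (p̂ - p₀)/SE = (0.61 - 0.5)/0.032009 = 3.4365
Critical value: z_0.025 = ±1.960
p-value = 0.0006
Decision: reject H₀ at α = 0.05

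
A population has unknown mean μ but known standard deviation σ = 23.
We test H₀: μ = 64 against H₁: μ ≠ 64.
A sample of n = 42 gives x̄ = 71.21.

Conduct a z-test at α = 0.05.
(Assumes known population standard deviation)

Standard error: SE = σ/√n = 23/√42 = 3.5490
z-statistic: z = (x̄ - μ₀)/SE = (71.21 - 64)/3.5490 = 2.0316
Critical value: ±1.960
p-value = 0.0422
Decision: reject H₀

Answer: z = 2.0316, reject H₀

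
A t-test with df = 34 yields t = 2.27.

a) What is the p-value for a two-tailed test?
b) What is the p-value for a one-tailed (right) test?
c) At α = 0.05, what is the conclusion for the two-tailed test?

Using t-distribution with df = 34:
a) Two-tailed: p = 2×P(T > 2.27) = 0.0297
b) One-tailed: p = P(T > 2.27) = 0.0148
c) 0.0297 < 0.05, reject H₀

Answer: a) 0.0297, b) 0.0148, c) reject H₀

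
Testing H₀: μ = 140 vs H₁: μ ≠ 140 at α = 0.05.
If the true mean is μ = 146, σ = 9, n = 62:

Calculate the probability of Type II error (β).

SE = σ/√n = 9/√62 = 1.1430
Critical values: μ₀ ± z_0.025×SE = 140 ± 1.960×1.1430
Acceptance region: (137.7597, 142.2403)
Under H₁ (μ = 146): z_high = (142.2403 - 146)/1.1430 = -3.2893, z_low = (137.7597 - 146)/1.1430 = -7.2094
β = P(not reject | H₁) = Φ(-3.2893) - Φ(-7.2094) ≈ 0.0005

Answer: β ≈ 0.0005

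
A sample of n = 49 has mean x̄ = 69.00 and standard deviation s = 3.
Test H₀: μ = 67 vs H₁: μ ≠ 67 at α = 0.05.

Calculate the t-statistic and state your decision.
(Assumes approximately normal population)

Answer: t = 4.6664, reject H₀

Derivation:
df = n - 1 = 48
SE = s/√n = 3/√49 = 0.4286
t = (x̄ - μ₀)/SE = (69.00 - 67)/0.4286 = 4.6664
Critical value: t_{0.025,48} = ±2.011
p-value < 0.0001
Decision: reject H₀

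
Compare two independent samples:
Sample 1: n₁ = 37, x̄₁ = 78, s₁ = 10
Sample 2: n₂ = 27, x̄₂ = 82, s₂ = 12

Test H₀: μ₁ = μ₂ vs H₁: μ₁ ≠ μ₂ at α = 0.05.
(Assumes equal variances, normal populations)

Answer: t = -1.4521, fail to reject H₀

Derivation:
Pooled variance: s²_p = [36×10² + 26×12²]/(62) = 118.4516
s_p = 10.8835
SE = s_p×√(1/n₁ + 1/n₂) = 10.8835×√(1/37 + 1/27) = 2.7547
t = (x̄₁ - x̄₂)/SE = (78 - 82)/2.7547 = -1.4521
df = 62, t-critical = ±1.999
Decision: fail to reject H₀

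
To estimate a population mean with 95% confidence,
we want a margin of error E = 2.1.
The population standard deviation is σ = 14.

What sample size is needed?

Answer: n = 171

Derivation:
z_0.025 = 1.960
n = (z×σ/E)² = (1.960×14/2.1)²
n = 170.7378
Round up: n = 171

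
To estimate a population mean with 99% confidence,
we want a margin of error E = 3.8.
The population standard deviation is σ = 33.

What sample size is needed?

z_0.005 = 2.576
n = (z×σ/E)² = (2.576×33/3.8)²
n = 500.4404
Round up: n = 501

Answer: n = 501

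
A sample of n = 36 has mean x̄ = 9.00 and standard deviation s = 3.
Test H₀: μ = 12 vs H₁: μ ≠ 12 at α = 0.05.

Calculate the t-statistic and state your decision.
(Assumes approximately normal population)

Answer: t = -6.0000, reject H₀

Derivation:
df = n - 1 = 35
SE = s/√n = 3/√36 = 0.5000
t = (x̄ - μ₀)/SE = (9.00 - 12)/0.5000 = -6.0000
Critical value: t_{0.025,35} = ±2.030
p-value < 0.0001
Decision: reject H₀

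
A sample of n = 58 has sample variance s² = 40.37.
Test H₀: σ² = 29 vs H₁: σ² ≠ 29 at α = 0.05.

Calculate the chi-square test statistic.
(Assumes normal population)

Answer: χ² = 79.3479, fail to reject H₀

Derivation:
df = n - 1 = 57
χ² = (n-1)s²/σ₀² = 57×40.37/29 = 79.3479
Critical values: χ²_{0.975,57} = 38.027, χ²_{0.025,57} = 79.752
Rejection region: χ² < 38.027 or χ² > 79.752
Decision: fail to reject H₀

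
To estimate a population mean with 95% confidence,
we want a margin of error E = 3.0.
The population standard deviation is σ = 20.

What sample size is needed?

z_0.025 = 1.960
n = (z×σ/E)² = (1.960×20/3.0)²
n = 170.7378
Round up: n = 171

Answer: n = 171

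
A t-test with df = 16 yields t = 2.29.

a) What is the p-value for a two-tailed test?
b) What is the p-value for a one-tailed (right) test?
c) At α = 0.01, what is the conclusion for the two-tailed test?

Using t-distribution with df = 16:
a) Two-tailed: p = 2×P(T > 2.29) = 0.0359
b) One-tailed: p = P(T > 2.29) = 0.0180
c) 0.0359 ≥ 0.01, fail to reject H₀

Answer: a) 0.0359, b) 0.0180, c) fail to reject H₀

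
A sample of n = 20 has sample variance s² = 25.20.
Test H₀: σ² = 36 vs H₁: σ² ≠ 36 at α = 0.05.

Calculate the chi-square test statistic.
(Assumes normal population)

df = n - 1 = 19
χ² = (n-1)s²/σ₀² = 19×25.20/36 = 13.3000
Critical values: χ²_{0.975,19} = 8.907, χ²_{0.025,19} = 32.852
Rejection region: χ² < 8.907 or χ² > 32.852
Decision: fail to reject H₀

Answer: χ² = 13.3000, fail to reject H₀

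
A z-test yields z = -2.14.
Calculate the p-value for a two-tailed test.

Answer: p-value ≈ 0.0324

Derivation:
For z = -2.14:
p = 2×P(Z > |-2.14|) = 2×(1 - Φ(2.14)) = 0.0324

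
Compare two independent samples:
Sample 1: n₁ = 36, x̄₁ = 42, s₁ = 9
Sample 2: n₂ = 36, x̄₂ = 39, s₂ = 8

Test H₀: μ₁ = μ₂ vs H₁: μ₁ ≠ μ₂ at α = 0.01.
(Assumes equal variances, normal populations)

Pooled variance: s²_p = [35×9² + 35×8²]/(70) = 72.5000
s_p = 8.5147
SE = s_p×√(1/n₁ + 1/n₂) = 8.5147×√(1/36 + 1/36) = 2.0069
t = (x̄₁ - x̄₂)/SE = (42 - 39)/2.0069 = 1.4948
df = 70, t-critical = ±2.648
Decision: fail to reject H₀

Answer: t = 1.4948, fail to reject H₀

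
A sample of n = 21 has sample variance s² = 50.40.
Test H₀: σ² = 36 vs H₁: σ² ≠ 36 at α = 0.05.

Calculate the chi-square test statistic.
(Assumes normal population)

Answer: χ² = 28.0000, fail to reject H₀

Derivation:
df = n - 1 = 20
χ² = (n-1)s²/σ₀² = 20×50.40/36 = 28.0000
Critical values: χ²_{0.975,20} = 9.591, χ²_{0.025,20} = 34.170
Rejection region: χ² < 9.591 or χ² > 34.170
Decision: fail to reject H₀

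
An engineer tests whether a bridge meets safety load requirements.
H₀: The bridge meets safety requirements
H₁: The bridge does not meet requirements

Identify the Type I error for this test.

A Type I error (probability α) occurs when we reject a true H₀.
A Type II error (probability β) occurs when we fail to reject a false H₀.

Answer: Unnecessarily closing a safe bridge for repairs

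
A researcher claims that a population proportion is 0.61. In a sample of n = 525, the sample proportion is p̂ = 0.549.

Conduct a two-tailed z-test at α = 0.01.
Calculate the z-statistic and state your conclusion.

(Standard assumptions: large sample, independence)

H₀: p = 0.61, H₁: p ≠ 0.61
Standard error: SE = √(p₀(1-p₀)/n) = √(0.61×0.39/525) = 0.021287
z-statistic: z = (p̂ - p₀)/SE = (0.549 - 0.61)/0.021287 = -2.8656
Critical value: z_0.005 = ±2.576
p-value = 0.0042
Decision: reject H₀ at α = 0.01

Answer: z = -2.8656, reject H₀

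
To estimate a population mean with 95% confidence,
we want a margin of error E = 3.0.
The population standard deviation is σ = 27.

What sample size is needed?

z_0.025 = 1.960
n = (z×σ/E)² = (1.960×27/3.0)²
n = 311.1696
Round up: n = 312

Answer: n = 312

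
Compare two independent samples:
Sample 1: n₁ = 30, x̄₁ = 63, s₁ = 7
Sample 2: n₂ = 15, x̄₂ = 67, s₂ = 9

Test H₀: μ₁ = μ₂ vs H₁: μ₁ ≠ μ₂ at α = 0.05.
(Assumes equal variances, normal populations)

Answer: t = -1.6410, fail to reject H₀

Derivation:
Pooled variance: s²_p = [29×7² + 14×9²]/(43) = 59.4186
s_p = 7.7083
SE = s_p×√(1/n₁ + 1/n₂) = 7.7083×√(1/30 + 1/15) = 2.4376
t = (x̄₁ - x̄₂)/SE = (63 - 67)/2.4376 = -1.6410
df = 43, t-critical = ±2.017
Decision: fail to reject H₀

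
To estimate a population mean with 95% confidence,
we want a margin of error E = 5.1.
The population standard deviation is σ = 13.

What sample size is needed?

z_0.025 = 1.960
n = (z×σ/E)² = (1.960×13/5.1)²
n = 24.9608
Round up: n = 25

Answer: n = 25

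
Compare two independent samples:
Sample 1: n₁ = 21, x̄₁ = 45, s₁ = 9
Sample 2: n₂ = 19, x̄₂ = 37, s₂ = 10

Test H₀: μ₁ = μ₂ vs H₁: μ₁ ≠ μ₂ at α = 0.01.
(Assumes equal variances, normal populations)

Answer: t = 2.6634, fail to reject H₀

Derivation:
Pooled variance: s²_p = [20×9² + 18×10²]/(38) = 90.0000
s_p = 9.4868
SE = s_p×√(1/n₁ + 1/n₂) = 9.4868×√(1/21 + 1/19) = 3.0037
t = (x̄₁ - x̄₂)/SE = (45 - 37)/3.0037 = 2.6634
df = 38, t-critical = ±2.712
Decision: fail to reject H₀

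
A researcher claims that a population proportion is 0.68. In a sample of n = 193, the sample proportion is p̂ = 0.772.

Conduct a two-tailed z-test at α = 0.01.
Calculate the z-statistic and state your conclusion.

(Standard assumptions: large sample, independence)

H₀: p = 0.68, H₁: p ≠ 0.68
Standard error: SE = √(p₀(1-p₀)/n) = √(0.68×0.32/193) = 0.033578
z-statistic: z = (p̂ - p₀)/SE = (0.772 - 0.68)/0.033578 = 2.7399
Critical value: z_0.005 = ±2.576
p-value = 0.0061
Decision: reject H₀ at α = 0.01

Answer: z = 2.7399, reject H₀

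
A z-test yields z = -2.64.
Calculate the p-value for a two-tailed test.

For z = -2.64:
p = 2×P(Z > |-2.64|) = 2×(1 - Φ(2.64)) = 0.0083

Answer: p-value ≈ 0.0083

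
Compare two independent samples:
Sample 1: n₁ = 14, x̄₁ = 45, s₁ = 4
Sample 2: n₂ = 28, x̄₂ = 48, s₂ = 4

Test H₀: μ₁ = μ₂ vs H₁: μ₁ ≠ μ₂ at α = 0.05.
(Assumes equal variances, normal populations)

Pooled variance: s²_p = [13×4² + 27×4²]/(40) = 16.0000
s_p = 4.0000
SE = s_p×√(1/n₁ + 1/n₂) = 4.0000×√(1/14 + 1/28) = 1.3093
t = (x̄₁ - x̄₂)/SE = (45 - 48)/1.3093 = -2.2913
df = 40, t-critical = ±2.021
Decision: reject H₀

Answer: t = -2.2913, reject H₀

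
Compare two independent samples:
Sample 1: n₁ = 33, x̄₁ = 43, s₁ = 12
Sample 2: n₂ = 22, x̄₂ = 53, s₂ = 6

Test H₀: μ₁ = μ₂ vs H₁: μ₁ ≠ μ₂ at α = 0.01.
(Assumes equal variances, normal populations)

Pooled variance: s²_p = [32×12² + 21×6²]/(53) = 101.2075
s_p = 10.0602
SE = s_p×√(1/n₁ + 1/n₂) = 10.0602×√(1/33 + 1/22) = 2.7690
t = (x̄₁ - x̄₂)/SE = (43 - 53)/2.7690 = -3.6114
df = 53, t-critical = ±2.672
Decision: reject H₀

Answer: t = -3.6114, reject H₀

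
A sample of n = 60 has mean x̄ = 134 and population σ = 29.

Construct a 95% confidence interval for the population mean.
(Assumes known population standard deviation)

Confidence level: 95%, α = 0.05
z_0.025 = 1.960
SE = σ/√n = 29/√60 = 3.7439
Margin of error = 1.960 × 3.7439 = 7.3380
CI: x̄ ± margin = 134 ± 7.3380
CI: (126.6620, 141.3380)

Answer: (126.6620, 141.3380)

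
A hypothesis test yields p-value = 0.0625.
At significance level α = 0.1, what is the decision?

Answer: reject H₀

Derivation:
Compare p-value to α:
0.0625 < 0.1
Decision: reject H₀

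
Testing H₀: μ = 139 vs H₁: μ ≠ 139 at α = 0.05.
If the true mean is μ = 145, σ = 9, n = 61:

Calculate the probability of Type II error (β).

Answer: β ≈ 0.0006

Derivation:
SE = σ/√n = 9/√61 = 1.1523
Critical values: μ₀ ± z_0.025×SE = 139 ± 1.960×1.1523
Acceptance region: (136.7415, 141.2585)
Under H₁ (μ = 145): z_high = (141.2585 - 145)/1.1523 = -3.2470, z_low = (136.7415 - 145)/1.1523 = -7.1670
β = P(not reject | H₁) = Φ(-3.2470) - Φ(-7.1670) ≈ 0.0006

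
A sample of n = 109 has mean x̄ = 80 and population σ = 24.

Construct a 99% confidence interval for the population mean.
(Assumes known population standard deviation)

Answer: (74.0783, 85.9217)

Derivation:
Confidence level: 99%, α = 0.01
z_0.005 = 2.576
SE = σ/√n = 24/√109 = 2.2988
Margin of error = 2.576 × 2.2988 = 5.9217
CI: x̄ ± margin = 80 ± 5.9217
CI: (74.0783, 85.9217)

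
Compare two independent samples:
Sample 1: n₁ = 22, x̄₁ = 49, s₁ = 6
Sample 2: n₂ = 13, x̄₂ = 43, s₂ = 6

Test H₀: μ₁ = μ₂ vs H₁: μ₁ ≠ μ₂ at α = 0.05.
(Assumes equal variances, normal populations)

Pooled variance: s²_p = [21×6² + 12×6²]/(33) = 36.0000
s_p = 6.0000
SE = s_p×√(1/n₁ + 1/n₂) = 6.0000×√(1/22 + 1/13) = 2.0990
t = (x̄₁ - x̄₂)/SE = (49 - 43)/2.0990 = 2.8585
df = 33, t-critical = ±2.035
Decision: reject H₀

Answer: t = 2.8585, reject H₀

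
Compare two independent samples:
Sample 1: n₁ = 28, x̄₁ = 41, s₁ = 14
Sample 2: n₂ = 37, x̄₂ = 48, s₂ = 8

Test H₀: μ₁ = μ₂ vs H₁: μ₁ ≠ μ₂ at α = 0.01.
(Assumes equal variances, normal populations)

Answer: t = -2.5451, fail to reject H₀

Derivation:
Pooled variance: s²_p = [27×14² + 36×8²]/(63) = 120.5714
s_p = 10.9805
SE = s_p×√(1/n₁ + 1/n₂) = 10.9805×√(1/28 + 1/37) = 2.7504
t = (x̄₁ - x̄₂)/SE = (41 - 48)/2.7504 = -2.5451
df = 63, t-critical = ±2.656
Decision: fail to reject H₀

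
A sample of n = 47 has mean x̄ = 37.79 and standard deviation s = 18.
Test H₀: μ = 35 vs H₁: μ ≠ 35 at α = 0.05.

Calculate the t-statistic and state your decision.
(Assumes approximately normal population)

df = n - 1 = 46
SE = s/√n = 18/√47 = 2.6256
t = (x̄ - μ₀)/SE = (37.79 - 35)/2.6256 = 1.0626
Critical value: t_{0.025,46} = ±2.013
p-value ≈ 0.2935
Decision: fail to reject H₀

Answer: t = 1.0626, fail to reject H₀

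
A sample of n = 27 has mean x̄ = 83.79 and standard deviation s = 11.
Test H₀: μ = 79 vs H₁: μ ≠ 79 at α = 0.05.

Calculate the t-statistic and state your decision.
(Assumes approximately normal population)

df = n - 1 = 26
SE = s/√n = 11/√27 = 2.1170
t = (x̄ - μ₀)/SE = (83.79 - 79)/2.1170 = 2.2626
Critical value: t_{0.025,26} = ±2.056
p-value ≈ 0.0322
Decision: reject H₀

Answer: t = 2.2626, reject H₀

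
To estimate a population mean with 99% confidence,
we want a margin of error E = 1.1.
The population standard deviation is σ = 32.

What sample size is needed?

Answer: n = 5616

Derivation:
z_0.005 = 2.576
n = (z×σ/E)² = (2.576×32/1.1)²
n = 5615.7311
Round up: n = 5616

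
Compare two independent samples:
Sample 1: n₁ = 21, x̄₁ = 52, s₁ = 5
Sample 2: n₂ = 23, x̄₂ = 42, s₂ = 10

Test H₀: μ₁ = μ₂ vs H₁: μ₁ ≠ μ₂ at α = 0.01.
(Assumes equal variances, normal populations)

Pooled variance: s²_p = [20×5² + 22×10²]/(42) = 64.2857
s_p = 8.0178
SE = s_p×√(1/n₁ + 1/n₂) = 8.0178×√(1/21 + 1/23) = 2.4200
t = (x̄₁ - x̄₂)/SE = (52 - 42)/2.4200 = 4.1322
df = 42, t-critical = ±2.698
Decision: reject H₀

Answer: t = 4.1322, reject H₀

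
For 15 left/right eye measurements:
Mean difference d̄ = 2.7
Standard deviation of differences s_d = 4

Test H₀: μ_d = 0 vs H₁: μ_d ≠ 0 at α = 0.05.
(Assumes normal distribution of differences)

Answer: t = 2.6143, reject H₀

Derivation:
df = n - 1 = 14
SE = s_d/√n = 4/√15 = 1.0328
t = d̄/SE = 2.7/1.0328 = 2.6143
Critical value: t_{0.025,14} = ±2.145
p-value ≈ 0.0204
Decision: reject H₀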